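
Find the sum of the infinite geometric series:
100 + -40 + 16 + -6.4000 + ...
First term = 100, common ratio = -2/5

For |r| < 1, S = a / (1 - r)
S = 100 / (1 - (-2/5))
S = 100 / (7/5)
S = 500/7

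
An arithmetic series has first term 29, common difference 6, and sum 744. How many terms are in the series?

Using S = n/2 × [2a + (n-1)d]
744 = n/2 × [2(29) + (n-1)(6)]
744 = n/2 × [58 + 6n - 6]
1488 = n × [52 + 6n]
6n² + (52)n - 1488 = 0
Discriminant: Δ = (52)² - 4(6)(-1488) = 2704 + 35712 = 38416
√Δ = 196
n = [-(52) + √Δ] / (2·6) = (-52 + 196) / 12 = 144 / 12 = 12
(The negative root is discarded since n must be a positive integer.)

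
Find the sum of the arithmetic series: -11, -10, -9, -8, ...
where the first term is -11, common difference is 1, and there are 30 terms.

Sₙ = n/2 × (first + last)
Last term = a + (n-1)d = -11 + (30-1)×1 = 18
S_30 = 30/2 × (-11 + 18)
S_30 = 30/2 × 7 = 105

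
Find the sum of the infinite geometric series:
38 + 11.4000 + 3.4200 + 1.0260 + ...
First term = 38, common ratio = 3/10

For |r| < 1, S = a / (1 - r)
S = 38 / (1 - (3/10))
S = 38 / (7/10)
S = 380/7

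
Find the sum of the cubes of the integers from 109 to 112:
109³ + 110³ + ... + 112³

Use ∑_{k=1}^{n} k³ = [n(n+1)/2]², then subtract the first 108 terms.
∑_{k=1}^{112} k³ = [112×113/2]² = 6328² = 40043584
∑_{k=1}^{108} k³ = [108×109/2]² = 5886² = 34644996
∑_{k=109}^{112} k³ = 40043584 - 34644996 = 5398588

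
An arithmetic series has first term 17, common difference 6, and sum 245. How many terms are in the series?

Using S = n/2 × [2a + (n-1)d]
245 = n/2 × [2(17) + (n-1)(6)]
245 = n/2 × [34 + 6n - 6]
490 = n × [28 + 6n]
6n² + (28)n - 490 = 0
Discriminant: Δ = (28)² - 4(6)(-490) = 784 + 11760 = 12544
√Δ = 112
n = [-(28) + √Δ] / (2·6) = (-28 + 112) / 12 = 84 / 12 = 7
(The negative root is discarded since n must be a positive integer.)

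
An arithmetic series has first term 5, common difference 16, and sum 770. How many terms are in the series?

Using S = n/2 × [2a + (n-1)d]
770 = n/2 × [2(5) + (n-1)(16)]
770 = n/2 × [10 + 16n - 16]
1540 = n × [-6 + 16n]
16n² + (-6)n - 1540 = 0
Discriminant: Δ = (-6)² - 4(16)(-1540) = 36 + 98560 = 98596
√Δ = 314
n = [-(-6) + √Δ] / (2·16) = (6 + 314) / 32 = 320 / 32 = 10
(The negative root is discarded since n must be a positive integer.)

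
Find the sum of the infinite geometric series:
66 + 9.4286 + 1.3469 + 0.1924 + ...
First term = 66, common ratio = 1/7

For |r| < 1, S = a / (1 - r)
S = 66 / (1 - (1/7))
S = 66 / (6/7)
S = 77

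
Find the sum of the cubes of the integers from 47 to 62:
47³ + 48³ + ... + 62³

Use ∑_{k=1}^{n} k³ = [n(n+1)/2]², then subtract the first 46 terms.
∑_{k=1}^{62} k³ = [62×63/2]² = 1953² = 3814209
∑_{k=1}^{46} k³ = [46×47/2]² = 1081² = 1168561
∑_{k=47}^{62} k³ = 3814209 - 1168561 = 2645648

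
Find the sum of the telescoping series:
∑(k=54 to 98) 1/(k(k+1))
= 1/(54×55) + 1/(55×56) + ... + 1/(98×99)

Partial fractions: 1/(k(k+1)) = 1/k - 1/(k+1)
The series telescopes:
= (1/54 - 1/55) + (1/55 - 1/56) + ... + (1/98 - 1/99)
= 1/54 - 1/99
= 5/594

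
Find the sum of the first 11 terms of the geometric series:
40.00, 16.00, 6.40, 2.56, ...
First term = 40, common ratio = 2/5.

Sₙ = a(1 - rⁿ) / (1 - r)
S_11 = 40(1 - (2/5)^11) / (1 - (2/5))
S_11 = 40(1 - (2048/48828125)) / (3/5)
S_11 = 130202872/1953125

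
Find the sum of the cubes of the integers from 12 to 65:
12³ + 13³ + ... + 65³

Use ∑_{k=1}^{n} k³ = [n(n+1)/2]², then subtract the first 11 terms.
∑_{k=1}^{65} k³ = [65×66/2]² = 2145² = 4601025
∑_{k=1}^{11} k³ = [11×12/2]² = 66² = 4356
∑_{k=12}^{65} k³ = 4601025 - 4356 = 4596669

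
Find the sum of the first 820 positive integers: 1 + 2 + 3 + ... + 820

Formula: ∑k = n(n+1)/2
= 820×821/2
= 673220/2
= 336610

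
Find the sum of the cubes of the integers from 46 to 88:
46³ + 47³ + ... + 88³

Use ∑_{k=1}^{n} k³ = [n(n+1)/2]², then subtract the first 45 terms.
∑_{k=1}^{88} k³ = [88×89/2]² = 3916² = 15335056
∑_{k=1}^{45} k³ = [45×46/2]² = 1035² = 1071225
∑_{k=46}^{88} k³ = 15335056 - 1071225 = 14263831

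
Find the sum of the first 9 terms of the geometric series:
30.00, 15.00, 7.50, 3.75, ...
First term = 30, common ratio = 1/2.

Sₙ = a(1 - rⁿ) / (1 - r)
S_9 = 30(1 - (1/2)^9) / (1 - (1/2))
S_9 = 30(1 - (1/512)) / (1/2)
S_9 = 7665/128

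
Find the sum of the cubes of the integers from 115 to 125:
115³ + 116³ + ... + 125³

Use ∑_{k=1}^{n} k³ = [n(n+1)/2]², then subtract the first 114 terms.
∑_{k=1}^{125} k³ = [125×126/2]² = 7875² = 62015625
∑_{k=1}^{114} k³ = [114×115/2]² = 6555² = 42968025
∑_{k=115}^{125} k³ = 62015625 - 42968025 = 19047600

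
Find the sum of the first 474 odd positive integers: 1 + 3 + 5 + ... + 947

Sum of first n odd numbers = n²
= 474²
= 224676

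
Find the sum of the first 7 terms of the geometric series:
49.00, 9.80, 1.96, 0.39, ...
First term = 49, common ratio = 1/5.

Sₙ = a(1 - rⁿ) / (1 - r)
S_7 = 49(1 - (1/5)^7) / (1 - (1/5))
S_7 = 49(1 - (1/78125)) / (4/5)
S_7 = 957019/15625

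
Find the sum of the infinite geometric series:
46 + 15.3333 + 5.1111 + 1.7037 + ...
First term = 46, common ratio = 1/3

For |r| < 1, S = a / (1 - r)
S = 46 / (1 - (1/3))
S = 46 / (2/3)
S = 69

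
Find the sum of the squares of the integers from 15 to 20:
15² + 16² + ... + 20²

Use ∑_{k=1}^{n} k² = n(n+1)(2n+1)/6, then subtract the first 14 terms.
∑_{k=1}^{20} k² = 20×21×41/6 = 2870
∑_{k=1}^{14} k² = 14×15×29/6 = 1015
∑_{k=15}^{20} k² = 2870 - 1015 = 1855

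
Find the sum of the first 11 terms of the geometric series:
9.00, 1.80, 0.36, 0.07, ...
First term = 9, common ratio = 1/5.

Sₙ = a(1 - rⁿ) / (1 - r)
S_11 = 9(1 - (1/5)^11) / (1 - (1/5))
S_11 = 9(1 - (1/48828125)) / (4/5)
S_11 = 109863279/9765625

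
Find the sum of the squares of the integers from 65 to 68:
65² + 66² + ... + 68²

Use ∑_{k=1}^{n} k² = n(n+1)(2n+1)/6, then subtract the first 64 terms.
∑_{k=1}^{68} k² = 68×69×137/6 = 107134
∑_{k=1}^{64} k² = 64×65×129/6 = 89440
∑_{k=65}^{68} k² = 107134 - 89440 = 17694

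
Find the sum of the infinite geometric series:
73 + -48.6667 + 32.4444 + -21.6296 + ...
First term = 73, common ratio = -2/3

For |r| < 1, S = a / (1 - r)
S = 73 / (1 - (-2/3))
S = 73 / (5/3)
S = 219/5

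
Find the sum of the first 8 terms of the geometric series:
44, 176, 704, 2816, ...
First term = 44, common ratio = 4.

Sₙ = a(1 - rⁿ) / (1 - r)
S_8 = 44(1 - 4^8) / (1 - 4)
S_8 = 44(1 - 65536) / (-3)
S_8 = 961180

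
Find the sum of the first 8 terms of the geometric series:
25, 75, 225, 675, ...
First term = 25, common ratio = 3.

Sₙ = a(1 - rⁿ) / (1 - r)
S_8 = 25(1 - 3^8) / (1 - 3)
S_8 = 25(1 - 6561) / (-2)
S_8 = 82000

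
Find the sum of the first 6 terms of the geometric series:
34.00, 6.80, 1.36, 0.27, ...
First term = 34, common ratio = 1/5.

Sₙ = a(1 - rⁿ) / (1 - r)
S_6 = 34(1 - (1/5)^6) / (1 - (1/5))
S_6 = 34(1 - (1/15625)) / (4/5)
S_6 = 132804/3125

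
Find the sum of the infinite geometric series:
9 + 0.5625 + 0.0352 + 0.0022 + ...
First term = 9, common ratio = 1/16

For |r| < 1, S = a / (1 - r)
S = 9 / (1 - (1/16))
S = 9 / (15/16)
S = 48/5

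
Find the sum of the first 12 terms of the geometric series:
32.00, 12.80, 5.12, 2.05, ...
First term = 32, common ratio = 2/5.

Sₙ = a(1 - rⁿ) / (1 - r)
S_12 = 32(1 - (2/5)^12) / (1 - (2/5))
S_12 = 32(1 - (4096/244140625)) / (3/5)
S_12 = 2604122976/48828125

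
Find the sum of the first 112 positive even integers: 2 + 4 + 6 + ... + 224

Sum of first n even numbers = n(n+1)
= 112×113
= 12656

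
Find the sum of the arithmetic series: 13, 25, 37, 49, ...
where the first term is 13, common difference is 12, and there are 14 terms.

Sₙ = n/2 × (first + last)
Last term = a + (n-1)d = 13 + (14-1)×12 = 169
S_14 = 14/2 × (13 + 169)
S_14 = 14/2 × 182 = 1274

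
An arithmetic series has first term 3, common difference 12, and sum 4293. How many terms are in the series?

Using S = n/2 × [2a + (n-1)d]
4293 = n/2 × [2(3) + (n-1)(12)]
4293 = n/2 × [6 + 12n - 12]
8586 = n × [-6 + 12n]
12n² + (-6)n - 8586 = 0
Discriminant: Δ = (-6)² - 4(12)(-8586) = 36 + 412128 = 412164
√Δ = 642
n = [-(-6) + √Δ] / (2·12) = (6 + 642) / 24 = 648 / 24 = 27
(The negative root is discarded since n must be a positive integer.)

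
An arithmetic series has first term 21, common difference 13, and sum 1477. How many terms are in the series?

Using S = n/2 × [2a + (n-1)d]
1477 = n/2 × [2(21) + (n-1)(13)]
1477 = n/2 × [42 + 13n - 13]
2954 = n × [29 + 13n]
13n² + (29)n - 2954 = 0
Discriminant: Δ = (29)² - 4(13)(-2954) = 841 + 153608 = 154449
√Δ = 393
n = [-(29) + √Δ] / (2·13) = (-29 + 393) / 26 = 364 / 26 = 14
(The negative root is discarded since n must be a positive integer.)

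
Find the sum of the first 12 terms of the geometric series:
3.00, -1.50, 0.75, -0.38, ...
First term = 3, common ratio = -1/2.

Sₙ = a(1 - rⁿ) / (1 - r)
S_12 = 3(1 - (-1/2)^12) / (1 - (-1/2))
S_12 = 3(1 - (1/4096)) / (3/2)
S_12 = 4095/2048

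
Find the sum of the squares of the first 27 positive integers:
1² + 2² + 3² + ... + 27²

Formula: ∑k² = n(n+1)(2n+1)/6
= 27×28×55/6
= 41580/6
= 6930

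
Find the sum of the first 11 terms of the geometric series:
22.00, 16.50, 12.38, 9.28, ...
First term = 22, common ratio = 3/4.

Sₙ = a(1 - rⁿ) / (1 - r)
S_11 = 22(1 - (3/4)^11) / (1 - (3/4))
S_11 = 22(1 - (177147/4194304)) / (1/4)
S_11 = 44188727/524288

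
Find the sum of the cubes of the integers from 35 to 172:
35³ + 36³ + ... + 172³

Use ∑_{k=1}^{n} k³ = [n(n+1)/2]², then subtract the first 34 terms.
∑_{k=1}^{172} k³ = [172×173/2]² = 14878² = 221354884
∑_{k=1}^{34} k³ = [34×35/2]² = 595² = 354025
∑_{k=35}^{172} k³ = 221354884 - 354025 = 221000859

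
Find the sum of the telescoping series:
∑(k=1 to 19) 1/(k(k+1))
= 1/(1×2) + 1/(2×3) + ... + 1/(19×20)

Partial fractions: 1/(k(k+1)) = 1/k - 1/(k+1)
The series telescopes:
= (1/1 - 1/2) + (1/2 - 1/3) + ... + (1/19 - 1/20)
= 1/1 - 1/20
= 19/20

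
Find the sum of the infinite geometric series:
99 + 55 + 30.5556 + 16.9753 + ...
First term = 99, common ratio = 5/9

For |r| < 1, S = a / (1 - r)
S = 99 / (1 - (5/9))
S = 99 / (4/9)
S = 891/4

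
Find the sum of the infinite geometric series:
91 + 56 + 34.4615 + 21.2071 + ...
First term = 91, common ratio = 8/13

For |r| < 1, S = a / (1 - r)
S = 91 / (1 - (8/13))
S = 91 / (5/13)
S = 1183/5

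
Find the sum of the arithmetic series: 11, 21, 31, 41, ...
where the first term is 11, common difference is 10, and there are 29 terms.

Sₙ = n/2 × (first + last)
Last term = a + (n-1)d = 11 + (29-1)×10 = 291
S_29 = 29/2 × (11 + 291)
S_29 = 29/2 × 302 = 4379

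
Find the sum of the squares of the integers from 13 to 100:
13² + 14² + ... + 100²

Use ∑_{k=1}^{n} k² = n(n+1)(2n+1)/6, then subtract the first 12 terms.
∑_{k=1}^{100} k² = 100×101×201/6 = 338350
∑_{k=1}^{12} k² = 12×13×25/6 = 650
∑_{k=13}^{100} k² = 338350 - 650 = 337700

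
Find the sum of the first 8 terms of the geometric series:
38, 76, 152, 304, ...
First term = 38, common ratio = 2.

Sₙ = a(1 - rⁿ) / (1 - r)
S_8 = 38(1 - 2^8) / (1 - 2)
S_8 = 38(1 - 256) / (-1)
S_8 = 9690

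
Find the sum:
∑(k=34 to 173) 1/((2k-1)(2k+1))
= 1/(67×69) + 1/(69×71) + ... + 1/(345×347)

Partial fractions: 1/((2k-1)(2k+1)) = (1/2)[1/(2k-1) - 1/(2k+1)]
The series telescopes:
= (1/2)[1/67 - 1/347]
= 140/23249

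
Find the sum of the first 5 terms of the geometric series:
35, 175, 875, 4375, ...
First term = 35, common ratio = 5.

Sₙ = a(1 - rⁿ) / (1 - r)
S_5 = 35(1 - 5^5) / (1 - 5)
S_5 = 35(1 - 3125) / (-4)
S_5 = 27335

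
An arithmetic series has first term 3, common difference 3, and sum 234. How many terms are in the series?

Using S = n/2 × [2a + (n-1)d]
234 = n/2 × [2(3) + (n-1)(3)]
234 = n/2 × [6 + 3n - 3]
468 = n × [3 + 3n]
3n² + (3)n - 468 = 0
Discriminant: Δ = (3)² - 4(3)(-468) = 9 + 5616 = 5625
√Δ = 75
n = [-(3) + √Δ] / (2·3) = (-3 + 75) / 6 = 72 / 6 = 12
(The negative root is discarded since n must be a positive integer.)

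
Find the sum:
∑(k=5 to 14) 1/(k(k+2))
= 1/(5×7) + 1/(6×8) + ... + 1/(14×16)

Partial fractions: 1/(k(k+2)) = (1/2)[1/k - 1/(k+2)]
Telescoping leaves the first two and last two terms:
= (1/2)[1/5 + 1/6 - 1/15 - 1/16]
= 19/160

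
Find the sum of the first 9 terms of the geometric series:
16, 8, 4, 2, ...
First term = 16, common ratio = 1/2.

Sₙ = a(1 - rⁿ) / (1 - r)
S_9 = 16(1 - (1/2)^9) / (1 - (1/2))
S_9 = 16(1 - (1/512)) / (1/2)
S_9 = 511/16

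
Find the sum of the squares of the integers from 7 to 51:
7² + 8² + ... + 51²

Use ∑_{k=1}^{n} k² = n(n+1)(2n+1)/6, then subtract the first 6 terms.
∑_{k=1}^{51} k² = 51×52×103/6 = 45526
∑_{k=1}^{6} k² = 6×7×13/6 = 91
∑_{k=7}^{51} k² = 45526 - 91 = 45435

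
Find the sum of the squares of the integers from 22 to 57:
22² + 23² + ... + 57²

Use ∑_{k=1}^{n} k² = n(n+1)(2n+1)/6, then subtract the first 21 terms.
∑_{k=1}^{57} k² = 57×58×115/6 = 63365
∑_{k=1}^{21} k² = 21×22×43/6 = 3311
∑_{k=22}^{57} k² = 63365 - 3311 = 60054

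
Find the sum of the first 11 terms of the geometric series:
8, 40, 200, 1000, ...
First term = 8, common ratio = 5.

Sₙ = a(1 - rⁿ) / (1 - r)
S_11 = 8(1 - 5^11) / (1 - 5)
S_11 = 8(1 - 48828125) / (-4)
S_11 = 97656248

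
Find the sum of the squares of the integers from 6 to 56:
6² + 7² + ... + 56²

Use ∑_{k=1}^{n} k² = n(n+1)(2n+1)/6, then subtract the first 5 terms.
∑_{k=1}^{56} k² = 56×57×113/6 = 60116
∑_{k=1}^{5} k² = 5×6×11/6 = 55
∑_{k=6}^{56} k² = 60116 - 55 = 60061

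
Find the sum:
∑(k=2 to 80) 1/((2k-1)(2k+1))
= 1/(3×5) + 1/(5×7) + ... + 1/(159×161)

Partial fractions: 1/((2k-1)(2k+1)) = (1/2)[1/(2k-1) - 1/(2k+1)]
The series telescopes:
= (1/2)[1/3 - 1/161]
= 79/483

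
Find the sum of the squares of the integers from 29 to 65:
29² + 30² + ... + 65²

Use ∑_{k=1}^{n} k² = n(n+1)(2n+1)/6, then subtract the first 28 terms.
∑_{k=1}^{65} k² = 65×66×131/6 = 93665
∑_{k=1}^{28} k² = 28×29×57/6 = 7714
∑_{k=29}^{65} k² = 93665 - 7714 = 85951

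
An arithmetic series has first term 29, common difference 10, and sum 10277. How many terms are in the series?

Using S = n/2 × [2a + (n-1)d]
10277 = n/2 × [2(29) + (n-1)(10)]
10277 = n/2 × [58 + 10n - 10]
20554 = n × [48 + 10n]
10n² + (48)n - 20554 = 0
Discriminant: Δ = (48)² - 4(10)(-20554) = 2304 + 822160 = 824464
√Δ = 908
n = [-(48) + √Δ] / (2·10) = (-48 + 908) / 20 = 860 / 20 = 43
(The negative root is discarded since n must be a positive integer.)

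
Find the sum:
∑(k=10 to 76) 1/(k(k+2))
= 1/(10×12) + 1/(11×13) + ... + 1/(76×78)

Partial fractions: 1/(k(k+2)) = (1/2)[1/k - 1/(k+2)]
Telescoping leaves the first two and last two terms:
= (1/2)[1/10 + 1/11 - 1/77 - 1/78]
= 2479/30030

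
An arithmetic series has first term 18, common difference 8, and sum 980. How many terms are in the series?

Using S = n/2 × [2a + (n-1)d]
980 = n/2 × [2(18) + (n-1)(8)]
980 = n/2 × [36 + 8n - 8]
1960 = n × [28 + 8n]
8n² + (28)n - 1960 = 0
Discriminant: Δ = (28)² - 4(8)(-1960) = 784 + 62720 = 63504
√Δ = 252
n = [-(28) + √Δ] / (2·8) = (-28 + 252) / 16 = 224 / 16 = 14
(The negative root is discarded since n must be a positive integer.)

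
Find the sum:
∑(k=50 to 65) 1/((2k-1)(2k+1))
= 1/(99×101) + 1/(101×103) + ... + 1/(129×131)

Partial fractions: 1/((2k-1)(2k+1)) = (1/2)[1/(2k-1) - 1/(2k+1)]
The series telescopes:
= (1/2)[1/99 - 1/131]
= 16/12969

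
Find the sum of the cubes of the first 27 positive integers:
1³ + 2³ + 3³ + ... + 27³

Formula: ∑k³ = [n(n+1)/2]²
= [27×28/2]²
= 378²
= 142884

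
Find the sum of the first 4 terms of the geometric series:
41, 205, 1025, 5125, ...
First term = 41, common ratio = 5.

Sₙ = a(1 - rⁿ) / (1 - r)
S_4 = 41(1 - 5^4) / (1 - 5)
S_4 = 41(1 - 625) / (-4)
S_4 = 6396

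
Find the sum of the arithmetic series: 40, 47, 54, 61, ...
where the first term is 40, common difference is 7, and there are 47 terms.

Sₙ = n/2 × (first + last)
Last term = a + (n-1)d = 40 + (47-1)×7 = 362
S_47 = 47/2 × (40 + 362)
S_47 = 47/2 × 402 = 9447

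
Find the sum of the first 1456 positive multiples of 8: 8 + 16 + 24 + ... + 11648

Factor out 8: = 8(1 + 2 + ... + 1456) = 8 × n(n+1)/2
= 8 × 1456×1457/2
= 8 × 1060696
= 8485568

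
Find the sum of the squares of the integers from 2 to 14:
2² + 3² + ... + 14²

Use ∑_{k=1}^{n} k² = n(n+1)(2n+1)/6, then subtract the first 1 terms.
∑_{k=1}^{14} k² = 14×15×29/6 = 1015
∑_{k=1}^{1} k² = 1×2×3/6 = 1
∑_{k=2}^{14} k² = 1015 - 1 = 1014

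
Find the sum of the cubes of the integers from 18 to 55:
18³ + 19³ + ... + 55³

Use ∑_{k=1}^{n} k³ = [n(n+1)/2]², then subtract the first 17 terms.
∑_{k=1}^{55} k³ = [55×56/2]² = 1540² = 2371600
∑_{k=1}^{17} k³ = [17×18/2]² = 153² = 23409
∑_{k=18}^{55} k³ = 2371600 - 23409 = 2348191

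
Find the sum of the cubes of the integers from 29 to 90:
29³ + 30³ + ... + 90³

Use ∑_{k=1}^{n} k³ = [n(n+1)/2]², then subtract the first 28 terms.
∑_{k=1}^{90} k³ = [90×91/2]² = 4095² = 16769025
∑_{k=1}^{28} k³ = [28×29/2]² = 406² = 164836
∑_{k=29}^{90} k³ = 16769025 - 164836 = 16604189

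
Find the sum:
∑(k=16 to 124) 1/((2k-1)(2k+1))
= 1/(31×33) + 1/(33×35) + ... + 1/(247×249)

Partial fractions: 1/((2k-1)(2k+1)) = (1/2)[1/(2k-1) - 1/(2k+1)]
The series telescopes:
= (1/2)[1/31 - 1/249]
= 109/7719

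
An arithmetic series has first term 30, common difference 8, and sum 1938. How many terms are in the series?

Using S = n/2 × [2a + (n-1)d]
1938 = n/2 × [2(30) + (n-1)(8)]
1938 = n/2 × [60 + 8n - 8]
3876 = n × [52 + 8n]
8n² + (52)n - 3876 = 0
Discriminant: Δ = (52)² - 4(8)(-3876) = 2704 + 124032 = 126736
√Δ = 356
n = [-(52) + √Δ] / (2·8) = (-52 + 356) / 16 = 304 / 16 = 19
(The negative root is discarded since n must be a positive integer.)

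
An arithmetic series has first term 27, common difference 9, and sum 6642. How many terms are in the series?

Using S = n/2 × [2a + (n-1)d]
6642 = n/2 × [2(27) + (n-1)(9)]
6642 = n/2 × [54 + 9n - 9]
13284 = n × [45 + 9n]
9n² + (45)n - 13284 = 0
Discriminant: Δ = (45)² - 4(9)(-13284) = 2025 + 478224 = 480249
√Δ = 693
n = [-(45) + √Δ] / (2·9) = (-45 + 693) / 18 = 648 / 18 = 36
(The negative root is discarded since n must be a positive integer.)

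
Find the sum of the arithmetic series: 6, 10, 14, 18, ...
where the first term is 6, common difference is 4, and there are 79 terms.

Sₙ = n/2 × (first + last)
Last term = a + (n-1)d = 6 + (79-1)×4 = 318
S_79 = 79/2 × (6 + 318)
S_79 = 79/2 × 324 = 12798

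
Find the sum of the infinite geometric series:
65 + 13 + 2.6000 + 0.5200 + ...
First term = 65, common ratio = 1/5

For |r| < 1, S = a / (1 - r)
S = 65 / (1 - (1/5))
S = 65 / (4/5)
S = 325/4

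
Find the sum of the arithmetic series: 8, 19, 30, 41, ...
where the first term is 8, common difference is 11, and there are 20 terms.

Sₙ = n/2 × (first + last)
Last term = a + (n-1)d = 8 + (20-1)×11 = 217
S_20 = 20/2 × (8 + 217)
S_20 = 20/2 × 225 = 2250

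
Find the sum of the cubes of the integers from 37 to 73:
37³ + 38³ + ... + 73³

Use ∑_{k=1}^{n} k³ = [n(n+1)/2]², then subtract the first 36 terms.
∑_{k=1}^{73} k³ = [73×74/2]² = 2701² = 7295401
∑_{k=1}^{36} k³ = [36×37/2]² = 666² = 443556
∑_{k=37}^{73} k³ = 7295401 - 443556 = 6851845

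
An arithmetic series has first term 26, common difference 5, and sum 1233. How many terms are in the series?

Using S = n/2 × [2a + (n-1)d]
1233 = n/2 × [2(26) + (n-1)(5)]
1233 = n/2 × [52 + 5n - 5]
2466 = n × [47 + 5n]
5n² + (47)n - 2466 = 0
Discriminant: Δ = (47)² - 4(5)(-2466) = 2209 + 49320 = 51529
√Δ = 227
n = [-(47) + √Δ] / (2·5) = (-47 + 227) / 10 = 180 / 10 = 18
(The negative root is discarded since n must be a positive integer.)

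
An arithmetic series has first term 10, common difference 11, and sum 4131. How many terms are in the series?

Using S = n/2 × [2a + (n-1)d]
4131 = n/2 × [2(10) + (n-1)(11)]
4131 = n/2 × [20 + 11n - 11]
8262 = n × [9 + 11n]
11n² + (9)n - 8262 = 0
Discriminant: Δ = (9)² - 4(11)(-8262) = 81 + 363528 = 363609
√Δ = 603
n = [-(9) + √Δ] / (2·11) = (-9 + 603) / 22 = 594 / 22 = 27
(The negative root is discarded since n must be a positive integer.)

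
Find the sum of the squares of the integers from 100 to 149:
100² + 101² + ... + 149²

Use ∑_{k=1}^{n} k² = n(n+1)(2n+1)/6, then subtract the first 99 terms.
∑_{k=1}^{149} k² = 149×150×299/6 = 1113775
∑_{k=1}^{99} k² = 99×100×199/6 = 328350
∑_{k=100}^{149} k² = 1113775 - 328350 = 785425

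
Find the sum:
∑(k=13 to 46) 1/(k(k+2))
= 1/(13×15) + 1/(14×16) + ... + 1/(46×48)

Partial fractions: 1/(k(k+2)) = (1/2)[1/k - 1/(k+2)]
Telescoping leaves the first two and last two terms:
= (1/2)[1/13 + 1/14 - 1/47 - 1/48]
= 21811/410592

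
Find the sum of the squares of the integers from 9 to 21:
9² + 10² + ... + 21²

Use ∑_{k=1}^{n} k² = n(n+1)(2n+1)/6, then subtract the first 8 terms.
∑_{k=1}^{21} k² = 21×22×43/6 = 3311
∑_{k=1}^{8} k² = 8×9×17/6 = 204
∑_{k=9}^{21} k² = 3311 - 204 = 3107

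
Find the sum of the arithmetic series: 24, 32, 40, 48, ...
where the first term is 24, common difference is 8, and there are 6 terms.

Sₙ = n/2 × (first + last)
Last term = a + (n-1)d = 24 + (6-1)×8 = 64
S_6 = 6/2 × (24 + 64)
S_6 = 6/2 × 88 = 264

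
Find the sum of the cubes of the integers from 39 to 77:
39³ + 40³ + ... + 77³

Use ∑_{k=1}^{n} k³ = [n(n+1)/2]², then subtract the first 38 terms.
∑_{k=1}^{77} k³ = [77×78/2]² = 3003² = 9018009
∑_{k=1}^{38} k³ = [38×39/2]² = 741² = 549081
∑_{k=39}^{77} k³ = 9018009 - 549081 = 8468928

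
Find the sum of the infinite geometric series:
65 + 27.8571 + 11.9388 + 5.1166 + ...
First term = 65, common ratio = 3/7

For |r| < 1, S = a / (1 - r)
S = 65 / (1 - (3/7))
S = 65 / (4/7)
S = 455/4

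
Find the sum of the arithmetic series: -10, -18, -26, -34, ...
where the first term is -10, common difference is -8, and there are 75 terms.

Sₙ = n/2 × (first + last)
Last term = a + (n-1)d = -10 + (75-1)×(-8) = -602
S_75 = 75/2 × (-10 + (-602))
S_75 = 75/2 × (-612) = -22950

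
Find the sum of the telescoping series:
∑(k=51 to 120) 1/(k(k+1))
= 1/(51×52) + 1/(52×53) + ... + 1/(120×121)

Partial fractions: 1/(k(k+1)) = 1/k - 1/(k+1)
The series telescopes:
= (1/51 - 1/52) + (1/52 - 1/53) + ... + (1/120 - 1/121)
= 1/51 - 1/121
= 70/6171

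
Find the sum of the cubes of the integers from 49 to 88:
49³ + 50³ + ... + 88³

Use ∑_{k=1}^{n} k³ = [n(n+1)/2]², then subtract the first 48 terms.
∑_{k=1}^{88} k³ = [88×89/2]² = 3916² = 15335056
∑_{k=1}^{48} k³ = [48×49/2]² = 1176² = 1382976
∑_{k=49}^{88} k³ = 15335056 - 1382976 = 13952080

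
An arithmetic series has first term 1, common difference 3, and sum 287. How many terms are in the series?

Using S = n/2 × [2a + (n-1)d]
287 = n/2 × [2(1) + (n-1)(3)]
287 = n/2 × [2 + 3n - 3]
574 = n × [-1 + 3n]
3n² + (-1)n - 574 = 0
Discriminant: Δ = (-1)² - 4(3)(-574) = 1 + 6888 = 6889
√Δ = 83
n = [-(-1) + √Δ] / (2·3) = (1 + 83) / 6 = 84 / 6 = 14
(The negative root is discarded since n must be a positive integer.)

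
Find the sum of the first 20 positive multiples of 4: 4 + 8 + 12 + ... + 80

Factor out 4: = 4(1 + 2 + ... + 20) = 4 × n(n+1)/2
= 4 × 20×21/2
= 4 × 210
= 840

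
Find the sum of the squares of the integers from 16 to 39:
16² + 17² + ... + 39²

Use ∑_{k=1}^{n} k² = n(n+1)(2n+1)/6, then subtract the first 15 terms.
∑_{k=1}^{39} k² = 39×40×79/6 = 20540
∑_{k=1}^{15} k² = 15×16×31/6 = 1240
∑_{k=16}^{39} k² = 20540 - 1240 = 19300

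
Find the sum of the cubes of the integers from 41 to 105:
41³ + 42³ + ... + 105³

Use ∑_{k=1}^{n} k³ = [n(n+1)/2]², then subtract the first 40 terms.
∑_{k=1}^{105} k³ = [105×106/2]² = 5565² = 30969225
∑_{k=1}^{40} k³ = [40×41/2]² = 820² = 672400
∑_{k=41}^{105} k³ = 30969225 - 672400 = 30296825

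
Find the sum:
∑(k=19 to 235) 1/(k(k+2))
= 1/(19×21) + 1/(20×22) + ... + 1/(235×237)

Partial fractions: 1/(k(k+2)) = (1/2)[1/k - 1/(k+2)]
Telescoping leaves the first two and last two terms:
= (1/2)[1/19 + 1/20 - 1/236 - 1/237]
= 250201/5313540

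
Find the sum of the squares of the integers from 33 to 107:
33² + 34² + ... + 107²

Use ∑_{k=1}^{n} k² = n(n+1)(2n+1)/6, then subtract the first 32 terms.
∑_{k=1}^{107} k² = 107×108×215/6 = 414090
∑_{k=1}^{32} k² = 32×33×65/6 = 11440
∑_{k=33}^{107} k² = 414090 - 11440 = 402650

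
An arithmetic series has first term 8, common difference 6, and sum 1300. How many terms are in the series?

Using S = n/2 × [2a + (n-1)d]
1300 = n/2 × [2(8) + (n-1)(6)]
1300 = n/2 × [16 + 6n - 6]
2600 = n × [10 + 6n]
6n² + (10)n - 2600 = 0
Discriminant: Δ = (10)² - 4(6)(-2600) = 100 + 62400 = 62500
√Δ = 250
n = [-(10) + √Δ] / (2·6) = (-10 + 250) / 12 = 240 / 12 = 20
(The negative root is discarded since n must be a positive integer.)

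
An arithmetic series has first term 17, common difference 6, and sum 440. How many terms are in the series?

Using S = n/2 × [2a + (n-1)d]
440 = n/2 × [2(17) + (n-1)(6)]
440 = n/2 × [34 + 6n - 6]
880 = n × [28 + 6n]
6n² + (28)n - 880 = 0
Discriminant: Δ = (28)² - 4(6)(-880) = 784 + 21120 = 21904
√Δ = 148
n = [-(28) + √Δ] / (2·6) = (-28 + 148) / 12 = 120 / 12 = 10
(The negative root is discarded since n must be a positive integer.)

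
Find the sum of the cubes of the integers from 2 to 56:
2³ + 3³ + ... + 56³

Use ∑_{k=1}^{n} k³ = [n(n+1)/2]², then subtract the first 1 terms.
∑_{k=1}^{56} k³ = [56×57/2]² = 1596² = 2547216
∑_{k=1}^{1} k³ = [1×2/2]² = 1² = 1
∑_{k=2}^{56} k³ = 2547216 - 1 = 2547215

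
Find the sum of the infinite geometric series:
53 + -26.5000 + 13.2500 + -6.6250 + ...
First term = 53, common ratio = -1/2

For |r| < 1, S = a / (1 - r)
S = 53 / (1 - (-1/2))
S = 53 / (3/2)
S = 106/3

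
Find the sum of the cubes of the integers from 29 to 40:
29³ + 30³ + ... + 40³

Use ∑_{k=1}^{n} k³ = [n(n+1)/2]², then subtract the first 28 terms.
∑_{k=1}^{40} k³ = [40×41/2]² = 820² = 672400
∑_{k=1}^{28} k³ = [28×29/2]² = 406² = 164836
∑_{k=29}^{40} k³ = 672400 - 164836 = 507564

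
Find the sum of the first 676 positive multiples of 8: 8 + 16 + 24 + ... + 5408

Factor out 8: = 8(1 + 2 + ... + 676) = 8 × n(n+1)/2
= 8 × 676×677/2
= 8 × 228826
= 1830608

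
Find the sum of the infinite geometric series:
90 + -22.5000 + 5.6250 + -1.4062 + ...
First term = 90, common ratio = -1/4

For |r| < 1, S = a / (1 - r)
S = 90 / (1 - (-1/4))
S = 90 / (5/4)
S = 72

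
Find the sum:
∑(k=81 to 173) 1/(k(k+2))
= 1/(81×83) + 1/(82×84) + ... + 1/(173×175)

Partial fractions: 1/(k(k+2)) = (1/2)[1/k - 1/(k+2)]
Telescoping leaves the first two and last two terms:
= (1/2)[1/81 + 1/82 - 1/174 - 1/175]
= 220441/33708150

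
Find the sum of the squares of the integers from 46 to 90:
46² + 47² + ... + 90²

Use ∑_{k=1}^{n} k² = n(n+1)(2n+1)/6, then subtract the first 45 terms.
∑_{k=1}^{90} k² = 90×91×181/6 = 247065
∑_{k=1}^{45} k² = 45×46×91/6 = 31395
∑_{k=46}^{90} k² = 247065 - 31395 = 215670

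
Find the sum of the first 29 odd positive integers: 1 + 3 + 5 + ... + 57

Sum of first n odd numbers = n²
= 29²
= 841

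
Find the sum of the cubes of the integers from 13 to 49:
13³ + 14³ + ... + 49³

Use ∑_{k=1}^{n} k³ = [n(n+1)/2]², then subtract the first 12 terms.
∑_{k=1}^{49} k³ = [49×50/2]² = 1225² = 1500625
∑_{k=1}^{12} k³ = [12×13/2]² = 78² = 6084
∑_{k=13}^{49} k³ = 1500625 - 6084 = 1494541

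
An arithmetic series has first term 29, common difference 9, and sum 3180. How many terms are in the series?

Using S = n/2 × [2a + (n-1)d]
3180 = n/2 × [2(29) + (n-1)(9)]
3180 = n/2 × [58 + 9n - 9]
6360 = n × [49 + 9n]
9n² + (49)n - 6360 = 0
Discriminant: Δ = (49)² - 4(9)(-6360) = 2401 + 228960 = 231361
√Δ = 481
n = [-(49) + √Δ] / (2·9) = (-49 + 481) / 18 = 432 / 18 = 24
(The negative root is discarded since n must be a positive integer.)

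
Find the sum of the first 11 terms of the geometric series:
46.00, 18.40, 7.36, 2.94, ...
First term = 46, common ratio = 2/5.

Sₙ = a(1 - rⁿ) / (1 - r)
S_11 = 46(1 - (2/5)^11) / (1 - (2/5))
S_11 = 46(1 - (2048/48828125)) / (3/5)
S_11 = 748666514/9765625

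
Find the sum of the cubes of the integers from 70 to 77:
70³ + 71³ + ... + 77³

Use ∑_{k=1}^{n} k³ = [n(n+1)/2]², then subtract the first 69 terms.
∑_{k=1}^{77} k³ = [77×78/2]² = 3003² = 9018009
∑_{k=1}^{69} k³ = [69×70/2]² = 2415² = 5832225
∑_{k=70}^{77} k³ = 9018009 - 5832225 = 3185784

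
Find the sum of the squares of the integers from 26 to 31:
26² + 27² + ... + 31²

Use ∑_{k=1}^{n} k² = n(n+1)(2n+1)/6, then subtract the first 25 terms.
∑_{k=1}^{31} k² = 31×32×63/6 = 10416
∑_{k=1}^{25} k² = 25×26×51/6 = 5525
∑_{k=26}^{31} k² = 10416 - 5525 = 4891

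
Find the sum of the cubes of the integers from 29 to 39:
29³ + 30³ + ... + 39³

Use ∑_{k=1}^{n} k³ = [n(n+1)/2]², then subtract the first 28 terms.
∑_{k=1}^{39} k³ = [39×40/2]² = 780² = 608400
∑_{k=1}^{28} k³ = [28×29/2]² = 406² = 164836
∑_{k=29}^{39} k³ = 608400 - 164836 = 443564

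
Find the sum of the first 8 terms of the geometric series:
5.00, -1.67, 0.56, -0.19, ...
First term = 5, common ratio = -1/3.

Sₙ = a(1 - rⁿ) / (1 - r)
S_8 = 5(1 - (-1/3)^8) / (1 - (-1/3))
S_8 = 5(1 - (1/6561)) / (4/3)
S_8 = 8200/2187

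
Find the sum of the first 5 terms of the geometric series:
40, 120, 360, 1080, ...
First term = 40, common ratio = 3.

Sₙ = a(1 - rⁿ) / (1 - r)
S_5 = 40(1 - 3^5) / (1 - 3)
S_5 = 40(1 - 243) / (-2)
S_5 = 4840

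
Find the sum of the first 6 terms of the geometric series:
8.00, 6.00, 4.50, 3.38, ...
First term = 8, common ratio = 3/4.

Sₙ = a(1 - rⁿ) / (1 - r)
S_6 = 8(1 - (3/4)^6) / (1 - (3/4))
S_6 = 8(1 - (729/4096)) / (1/4)
S_6 = 3367/128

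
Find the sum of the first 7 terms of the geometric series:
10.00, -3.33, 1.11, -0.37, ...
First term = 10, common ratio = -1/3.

Sₙ = a(1 - rⁿ) / (1 - r)
S_7 = 10(1 - (-1/3)^7) / (1 - (-1/3))
S_7 = 10(1 - (-1/2187)) / (4/3)
S_7 = 5470/729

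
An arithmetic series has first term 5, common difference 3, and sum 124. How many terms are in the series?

Using S = n/2 × [2a + (n-1)d]
124 = n/2 × [2(5) + (n-1)(3)]
124 = n/2 × [10 + 3n - 3]
248 = n × [7 + 3n]
3n² + (7)n - 248 = 0
Discriminant: Δ = (7)² - 4(3)(-248) = 49 + 2976 = 3025
√Δ = 55
n = [-(7) + √Δ] / (2·3) = (-7 + 55) / 6 = 48 / 6 = 8
(The negative root is discarded since n must be a positive integer.)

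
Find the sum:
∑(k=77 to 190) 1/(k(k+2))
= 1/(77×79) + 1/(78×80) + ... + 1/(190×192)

Partial fractions: 1/(k(k+2)) = (1/2)[1/k - 1/(k+2)]
Telescoping leaves the first two and last two terms:
= (1/2)[1/77 + 1/78 - 1/191 - 1/192]
= 563977/73417344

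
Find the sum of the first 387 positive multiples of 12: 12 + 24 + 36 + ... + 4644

Factor out 12: = 12(1 + 2 + ... + 387) = 12 × n(n+1)/2
= 12 × 387×388/2
= 12 × 75078
= 900936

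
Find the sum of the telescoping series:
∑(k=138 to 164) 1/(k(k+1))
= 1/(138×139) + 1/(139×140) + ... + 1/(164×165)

Partial fractions: 1/(k(k+1)) = 1/k - 1/(k+1)
The series telescopes:
= (1/138 - 1/139) + (1/139 - 1/140) + ... + (1/164 - 1/165)
= 1/138 - 1/165
= 3/2530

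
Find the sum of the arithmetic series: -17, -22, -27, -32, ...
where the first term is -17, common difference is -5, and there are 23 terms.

Sₙ = n/2 × (first + last)
Last term = a + (n-1)d = -17 + (23-1)×(-5) = -127
S_23 = 23/2 × (-17 + (-127))
S_23 = 23/2 × (-144) = -1656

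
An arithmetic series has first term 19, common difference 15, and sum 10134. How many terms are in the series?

Using S = n/2 × [2a + (n-1)d]
10134 = n/2 × [2(19) + (n-1)(15)]
10134 = n/2 × [38 + 15n - 15]
20268 = n × [23 + 15n]
15n² + (23)n - 20268 = 0
Discriminant: Δ = (23)² - 4(15)(-20268) = 529 + 1216080 = 1216609
√Δ = 1103
n = [-(23) + √Δ] / (2·15) = (-23 + 1103) / 30 = 1080 / 30 = 36
(The negative root is discarded since n must be a positive integer.)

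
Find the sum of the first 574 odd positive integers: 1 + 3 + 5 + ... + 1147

Sum of first n odd numbers = n²
= 574²
= 329476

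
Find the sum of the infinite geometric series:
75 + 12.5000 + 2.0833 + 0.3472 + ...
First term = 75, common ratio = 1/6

For |r| < 1, S = a / (1 - r)
S = 75 / (1 - (1/6))
S = 75 / (5/6)
S = 90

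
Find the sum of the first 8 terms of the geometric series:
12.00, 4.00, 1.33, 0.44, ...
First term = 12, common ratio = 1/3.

Sₙ = a(1 - rⁿ) / (1 - r)
S_8 = 12(1 - (1/3)^8) / (1 - (1/3))
S_8 = 12(1 - (1/6561)) / (2/3)
S_8 = 13120/729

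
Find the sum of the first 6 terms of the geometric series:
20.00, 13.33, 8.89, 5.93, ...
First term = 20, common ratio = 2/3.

Sₙ = a(1 - rⁿ) / (1 - r)
S_6 = 20(1 - (2/3)^6) / (1 - (2/3))
S_6 = 20(1 - (64/729)) / (1/3)
S_6 = 13300/243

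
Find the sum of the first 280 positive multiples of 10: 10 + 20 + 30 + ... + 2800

Factor out 10: = 10(1 + 2 + ... + 280) = 10 × n(n+1)/2
= 10 × 280×281/2
= 10 × 39340
= 393400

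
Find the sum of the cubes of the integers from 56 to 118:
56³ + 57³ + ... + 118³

Use ∑_{k=1}^{n} k³ = [n(n+1)/2]², then subtract the first 55 terms.
∑_{k=1}^{118} k³ = [118×119/2]² = 7021² = 49294441
∑_{k=1}^{55} k³ = [55×56/2]² = 1540² = 2371600
∑_{k=56}^{118} k³ = 49294441 - 2371600 = 46922841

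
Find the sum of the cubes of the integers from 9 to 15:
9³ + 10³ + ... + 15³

Use ∑_{k=1}^{n} k³ = [n(n+1)/2]², then subtract the first 8 terms.
∑_{k=1}^{15} k³ = [15×16/2]² = 120² = 14400
∑_{k=1}^{8} k³ = [8×9/2]² = 36² = 1296
∑_{k=9}^{15} k³ = 14400 - 1296 = 13104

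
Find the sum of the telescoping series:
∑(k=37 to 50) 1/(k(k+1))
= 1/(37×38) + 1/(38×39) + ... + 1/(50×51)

Partial fractions: 1/(k(k+1)) = 1/k - 1/(k+1)
The series telescopes:
= (1/37 - 1/38) + (1/38 - 1/39) + ... + (1/50 - 1/51)
= 1/37 - 1/51
= 14/1887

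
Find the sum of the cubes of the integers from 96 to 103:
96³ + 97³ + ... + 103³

Use ∑_{k=1}^{n} k³ = [n(n+1)/2]², then subtract the first 95 terms.
∑_{k=1}^{103} k³ = [103×104/2]² = 5356² = 28686736
∑_{k=1}^{95} k³ = [95×96/2]² = 4560² = 20793600
∑_{k=96}^{103} k³ = 28686736 - 20793600 = 7893136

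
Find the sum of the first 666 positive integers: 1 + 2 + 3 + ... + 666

Formula: ∑k = n(n+1)/2
= 666×667/2
= 444222/2
= 222111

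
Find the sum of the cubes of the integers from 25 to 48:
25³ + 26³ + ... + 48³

Use ∑_{k=1}^{n} k³ = [n(n+1)/2]², then subtract the first 24 terms.
∑_{k=1}^{48} k³ = [48×49/2]² = 1176² = 1382976
∑_{k=1}^{24} k³ = [24×25/2]² = 300² = 90000
∑_{k=25}^{48} k³ = 1382976 - 90000 = 1292976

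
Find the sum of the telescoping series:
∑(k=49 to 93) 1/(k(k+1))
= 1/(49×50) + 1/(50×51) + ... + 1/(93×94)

Partial fractions: 1/(k(k+1)) = 1/k - 1/(k+1)
The series telescopes:
= (1/49 - 1/50) + (1/50 - 1/51) + ... + (1/93 - 1/94)
= 1/49 - 1/94
= 45/4606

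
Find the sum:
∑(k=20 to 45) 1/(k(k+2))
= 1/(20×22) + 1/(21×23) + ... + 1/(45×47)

Partial fractions: 1/(k(k+2)) = (1/2)[1/k - 1/(k+2)]
Telescoping leaves the first two and last two terms:
= (1/2)[1/20 + 1/21 - 1/46 - 1/47]
= 24791/908040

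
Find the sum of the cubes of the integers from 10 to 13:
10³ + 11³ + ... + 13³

Use ∑_{k=1}^{n} k³ = [n(n+1)/2]², then subtract the first 9 terms.
∑_{k=1}^{13} k³ = [13×14/2]² = 91² = 8281
∑_{k=1}^{9} k³ = [9×10/2]² = 45² = 2025
∑_{k=10}^{13} k³ = 8281 - 2025 = 6256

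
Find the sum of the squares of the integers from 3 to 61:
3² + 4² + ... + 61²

Use ∑_{k=1}^{n} k² = n(n+1)(2n+1)/6, then subtract the first 2 terms.
∑_{k=1}^{61} k² = 61×62×123/6 = 77531
∑_{k=1}^{2} k² = 2×3×5/6 = 5
∑_{k=3}^{61} k² = 77531 - 5 = 77526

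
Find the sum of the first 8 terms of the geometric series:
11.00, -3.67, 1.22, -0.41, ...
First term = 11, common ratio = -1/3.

Sₙ = a(1 - rⁿ) / (1 - r)
S_8 = 11(1 - (-1/3)^8) / (1 - (-1/3))
S_8 = 11(1 - (1/6561)) / (4/3)
S_8 = 18040/2187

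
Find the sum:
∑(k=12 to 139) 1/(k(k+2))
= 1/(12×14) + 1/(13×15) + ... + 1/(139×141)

Partial fractions: 1/(k(k+2)) = (1/2)[1/k - 1/(k+2)]
Telescoping leaves the first two and last two terms:
= (1/2)[1/12 + 1/13 - 1/140 - 1/141]
= 4684/64155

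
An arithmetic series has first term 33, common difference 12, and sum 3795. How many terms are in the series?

Using S = n/2 × [2a + (n-1)d]
3795 = n/2 × [2(33) + (n-1)(12)]
3795 = n/2 × [66 + 12n - 12]
7590 = n × [54 + 12n]
12n² + (54)n - 7590 = 0
Discriminant: Δ = (54)² - 4(12)(-7590) = 2916 + 364320 = 367236
√Δ = 606
n = [-(54) + √Δ] / (2·12) = (-54 + 606) / 24 = 552 / 24 = 23
(The negative root is discarded since n must be a positive integer.)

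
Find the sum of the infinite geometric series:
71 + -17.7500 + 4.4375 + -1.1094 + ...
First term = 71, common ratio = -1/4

For |r| < 1, S = a / (1 - r)
S = 71 / (1 - (-1/4))
S = 71 / (5/4)
S = 284/5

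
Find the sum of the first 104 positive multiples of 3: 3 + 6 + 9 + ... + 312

Factor out 3: = 3(1 + 2 + ... + 104) = 3 × n(n+1)/2
= 3 × 104×105/2
= 3 × 5460
= 16380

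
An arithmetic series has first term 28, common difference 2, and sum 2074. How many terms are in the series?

Using S = n/2 × [2a + (n-1)d]
2074 = n/2 × [2(28) + (n-1)(2)]
2074 = n/2 × [56 + 2n - 2]
4148 = n × [54 + 2n]
2n² + (54)n - 4148 = 0
Discriminant: Δ = (54)² - 4(2)(-4148) = 2916 + 33184 = 36100
√Δ = 190
n = [-(54) + √Δ] / (2·2) = (-54 + 190) / 4 = 136 / 4 = 34
(The negative root is discarded since n must be a positive integer.)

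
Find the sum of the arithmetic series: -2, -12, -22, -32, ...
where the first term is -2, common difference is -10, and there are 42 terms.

Sₙ = n/2 × (first + last)
Last term = a + (n-1)d = -2 + (42-1)×(-10) = -412
S_42 = 42/2 × (-2 + (-412))
S_42 = 42/2 × (-414) = -8694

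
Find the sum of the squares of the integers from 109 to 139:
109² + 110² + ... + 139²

Use ∑_{k=1}^{n} k² = n(n+1)(2n+1)/6, then subtract the first 108 terms.
∑_{k=1}^{139} k² = 139×140×279/6 = 904890
∑_{k=1}^{108} k² = 108×109×217/6 = 425754
∑_{k=109}^{139} k² = 904890 - 425754 = 479136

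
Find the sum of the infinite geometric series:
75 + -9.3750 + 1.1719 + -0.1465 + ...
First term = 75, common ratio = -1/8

For |r| < 1, S = a / (1 - r)
S = 75 / (1 - (-1/8))
S = 75 / (9/8)
S = 200/3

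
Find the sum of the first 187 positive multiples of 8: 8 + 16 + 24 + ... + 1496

Factor out 8: = 8(1 + 2 + ... + 187) = 8 × n(n+1)/2
= 8 × 187×188/2
= 8 × 17578
= 140624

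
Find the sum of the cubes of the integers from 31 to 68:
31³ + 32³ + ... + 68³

Use ∑_{k=1}^{n} k³ = [n(n+1)/2]², then subtract the first 30 terms.
∑_{k=1}^{68} k³ = [68×69/2]² = 2346² = 5503716
∑_{k=1}^{30} k³ = [30×31/2]² = 465² = 216225
∑_{k=31}^{68} k³ = 5503716 - 216225 = 5287491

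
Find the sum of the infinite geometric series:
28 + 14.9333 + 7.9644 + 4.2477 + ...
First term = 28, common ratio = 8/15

For |r| < 1, S = a / (1 - r)
S = 28 / (1 - (8/15))
S = 28 / (7/15)
S = 60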